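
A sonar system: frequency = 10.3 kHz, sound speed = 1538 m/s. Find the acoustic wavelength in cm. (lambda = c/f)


lambda = c/f = 1538 / 10300 = 0.1493 m = 14.93 cm

14.93 cm


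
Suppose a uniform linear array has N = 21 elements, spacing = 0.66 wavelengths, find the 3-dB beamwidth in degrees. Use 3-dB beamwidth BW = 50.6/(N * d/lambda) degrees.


BW = 50.6 / (21 * 0.66) = 50.6 / 13.86 = 3.65

3.65 deg


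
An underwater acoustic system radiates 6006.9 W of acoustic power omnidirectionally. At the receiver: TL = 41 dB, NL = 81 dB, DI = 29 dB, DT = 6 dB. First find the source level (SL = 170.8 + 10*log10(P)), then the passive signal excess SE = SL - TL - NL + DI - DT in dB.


Step 1: SL = 170.8 + 10*log10(6006.9) = 208.59 dB
Step 2: SE = SL - TL - NL + DI - DT = 208.59 - 41 - 81 + 29 - 6 = 109.59

109.59 dB


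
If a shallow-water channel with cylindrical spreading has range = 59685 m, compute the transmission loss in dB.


TL = 10*log10(59685) = 47.76

47.76 dB


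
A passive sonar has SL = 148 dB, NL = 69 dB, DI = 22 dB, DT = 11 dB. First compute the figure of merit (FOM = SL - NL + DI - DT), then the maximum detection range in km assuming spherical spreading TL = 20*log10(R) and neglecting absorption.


Step 1: FOM = SL - NL + DI - DT = 148 - 69 + 22 - 11 = 90 dB
Step 2: at max range FOM = TL = 20*log10(R), so R = 10^(90/20) = 31622.78 m = 31.62 km

31.62 km


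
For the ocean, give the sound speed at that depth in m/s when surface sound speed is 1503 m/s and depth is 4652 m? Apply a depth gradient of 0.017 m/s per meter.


1582.084 m/s


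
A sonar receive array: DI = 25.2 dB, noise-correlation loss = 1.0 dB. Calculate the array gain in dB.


24.2 dB


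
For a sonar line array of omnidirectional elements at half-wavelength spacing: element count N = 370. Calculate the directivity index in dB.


25.68 dB


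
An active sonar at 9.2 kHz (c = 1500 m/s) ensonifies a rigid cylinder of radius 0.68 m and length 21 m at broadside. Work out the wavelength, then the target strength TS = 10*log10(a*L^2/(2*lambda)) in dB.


Step 1: lambda = c/f = 1500/9200 = 0.16304 m
Step 2: TS = 10*log10(a*L^2/(2*lambda)) = 10*log10(0.68*21^2/(2*0.16304)) = 29.64

29.64 dB


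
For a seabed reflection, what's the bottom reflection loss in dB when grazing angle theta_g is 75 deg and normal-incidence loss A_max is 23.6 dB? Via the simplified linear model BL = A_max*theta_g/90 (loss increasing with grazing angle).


BL = A_max * theta_g / 90 = 23.6 * 75 / 90 = 19.67

19.67 dB


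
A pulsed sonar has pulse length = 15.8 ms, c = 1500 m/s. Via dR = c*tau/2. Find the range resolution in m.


11.85 m


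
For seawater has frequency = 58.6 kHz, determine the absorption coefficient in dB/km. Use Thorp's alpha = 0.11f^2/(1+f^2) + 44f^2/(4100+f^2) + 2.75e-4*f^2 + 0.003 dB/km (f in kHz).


21.112 dB/km


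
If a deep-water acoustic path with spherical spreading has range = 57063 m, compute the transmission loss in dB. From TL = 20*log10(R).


TL = 20*log10(57063) = 95.13

95.13 dB


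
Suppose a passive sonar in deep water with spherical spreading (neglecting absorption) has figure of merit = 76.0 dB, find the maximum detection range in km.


At max range FOM = TL, so 20*log10(R) = 76.0
R = 10^(76.0/20) = 6309.57 m = 6.31 km

6.31 km


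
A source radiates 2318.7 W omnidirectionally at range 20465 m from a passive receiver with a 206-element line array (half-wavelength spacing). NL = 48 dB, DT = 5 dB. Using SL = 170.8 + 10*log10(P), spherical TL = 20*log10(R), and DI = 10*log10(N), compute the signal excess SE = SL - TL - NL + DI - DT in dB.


88.37 dB


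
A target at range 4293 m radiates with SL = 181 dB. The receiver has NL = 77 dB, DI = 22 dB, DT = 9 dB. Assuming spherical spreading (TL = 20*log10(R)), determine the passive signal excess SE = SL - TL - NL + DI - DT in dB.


Step 1: TL = 20*log10(4293) = 72.66 dB
Step 2: SE = 181 - 72.66 - 77 + 22 - 9 = 44.34

44.34 dB


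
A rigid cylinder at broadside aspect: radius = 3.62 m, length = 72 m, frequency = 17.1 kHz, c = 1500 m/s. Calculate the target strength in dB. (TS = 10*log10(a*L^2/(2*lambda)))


50.29 dB


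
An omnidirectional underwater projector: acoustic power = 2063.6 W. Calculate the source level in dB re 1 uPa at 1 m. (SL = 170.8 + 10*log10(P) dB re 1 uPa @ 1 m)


SL = 170.8 + 10*log10(2063.6) = 170.8 + 33.15 = 203.95

203.95 dB


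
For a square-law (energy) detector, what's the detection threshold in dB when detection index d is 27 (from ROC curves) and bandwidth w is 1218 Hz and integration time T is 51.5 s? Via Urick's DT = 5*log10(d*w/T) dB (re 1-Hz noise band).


DT = 5*log10(d*w/T) = 5*log10(27 * 1218 / 51.5) = 5*log10(638.56) = 14.03

14.03 dB


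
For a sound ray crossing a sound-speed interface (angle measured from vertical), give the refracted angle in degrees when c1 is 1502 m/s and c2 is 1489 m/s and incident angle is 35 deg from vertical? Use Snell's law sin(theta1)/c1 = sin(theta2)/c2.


34.65 deg


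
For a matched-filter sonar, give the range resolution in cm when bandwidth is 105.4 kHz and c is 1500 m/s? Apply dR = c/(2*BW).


0.71 cm


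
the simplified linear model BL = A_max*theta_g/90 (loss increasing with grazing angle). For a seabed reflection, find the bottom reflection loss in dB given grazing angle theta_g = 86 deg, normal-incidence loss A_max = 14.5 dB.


13.86 dB


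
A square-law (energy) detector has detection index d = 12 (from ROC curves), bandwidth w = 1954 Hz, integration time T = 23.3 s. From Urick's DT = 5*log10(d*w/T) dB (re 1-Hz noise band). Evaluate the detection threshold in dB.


DT = 5*log10(d*w/T) = 5*log10(12 * 1954 / 23.3) = 5*log10(1006.35) = 15.01

15.01 dB


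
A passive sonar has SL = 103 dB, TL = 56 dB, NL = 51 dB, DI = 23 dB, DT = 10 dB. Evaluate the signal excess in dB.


SE = SL - TL - NL + DI - DT = 103 - 56 - 51 + 23 - 10 = 9

9 dB


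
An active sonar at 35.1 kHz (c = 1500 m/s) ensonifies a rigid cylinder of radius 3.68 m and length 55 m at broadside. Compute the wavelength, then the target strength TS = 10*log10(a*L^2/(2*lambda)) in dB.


Step 1: lambda = c/f = 1500/35100 = 0.04274 m
Step 2: TS = 10*log10(a*L^2/(2*lambda)) = 10*log10(3.68*55^2/(2*0.04274)) = 51.15

51.15 dB


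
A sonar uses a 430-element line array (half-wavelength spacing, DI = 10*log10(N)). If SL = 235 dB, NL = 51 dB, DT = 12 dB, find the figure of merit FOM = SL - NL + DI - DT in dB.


Step 1: DI = 10*log10(430) = 26.33 dB
Step 2: FOM = SL - NL + DI - DT = 235 - 51 + 26.33 - 12 = 198.33

198.33 dB


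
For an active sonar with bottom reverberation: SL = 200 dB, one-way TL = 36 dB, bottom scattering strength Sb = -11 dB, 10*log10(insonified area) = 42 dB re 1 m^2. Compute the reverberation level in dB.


RL = SL - 2*TL + Sb + 10*log10(A) = 200 - 2*36 + (-11) + 42 = 159

159 dB


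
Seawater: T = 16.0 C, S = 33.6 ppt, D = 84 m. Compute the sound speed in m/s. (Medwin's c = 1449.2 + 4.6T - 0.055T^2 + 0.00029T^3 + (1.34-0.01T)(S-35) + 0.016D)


c = 1449.2 + 4.6*16.0 - 0.055*16.0^2 + 0.00029*16.0^3 + (1.34 - 0.01*16.0)*(33.6 - 35) + 0.016*84 = 1509.6

1509.6 m/s


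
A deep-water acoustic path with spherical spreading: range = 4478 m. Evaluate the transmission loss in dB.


73.02 dB


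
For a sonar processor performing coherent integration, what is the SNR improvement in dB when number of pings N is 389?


Gain = 10*log10(389) = 25.9

25.9 dB


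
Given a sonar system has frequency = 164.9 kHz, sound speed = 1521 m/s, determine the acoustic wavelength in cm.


lambda = c/f = 1521 / 164900 = 0.0092 m = 0.92 cm

0.92 cm


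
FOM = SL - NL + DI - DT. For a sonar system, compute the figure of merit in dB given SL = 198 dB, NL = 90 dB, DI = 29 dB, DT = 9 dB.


FOM = SL - NL + DI - DT = 198 - 90 + 29 - 9 = 128

128 dB


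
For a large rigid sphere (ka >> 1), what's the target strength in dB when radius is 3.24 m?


TS = 10*log10(3.24^2 / 4) = 10*log10(2.6244) = 4.19

4.19 dB


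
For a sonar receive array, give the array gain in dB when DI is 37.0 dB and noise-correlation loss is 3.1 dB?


AG = DI - L_corr = 37.0 - 3.1 = 33.9

33.9 dB


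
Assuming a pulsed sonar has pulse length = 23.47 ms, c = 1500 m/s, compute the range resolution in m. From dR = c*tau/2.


dR = c*tau/2 = 1500 * 23.47e-3 / 2 = 17.6025

17.6025 m


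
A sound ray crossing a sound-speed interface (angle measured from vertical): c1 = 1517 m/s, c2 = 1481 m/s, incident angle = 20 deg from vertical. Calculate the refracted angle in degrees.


sin(theta2) = (c2/c1)*sin(theta1) = (1481/1517)*sin(20 deg) = 0.3339
theta2 = arcsin(0.3339) = 19.51

19.51 deg


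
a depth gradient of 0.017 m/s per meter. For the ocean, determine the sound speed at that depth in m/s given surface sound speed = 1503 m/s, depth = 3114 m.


c = 1503 + 0.017 * 3114 = 1555.938

1555.938 m/s


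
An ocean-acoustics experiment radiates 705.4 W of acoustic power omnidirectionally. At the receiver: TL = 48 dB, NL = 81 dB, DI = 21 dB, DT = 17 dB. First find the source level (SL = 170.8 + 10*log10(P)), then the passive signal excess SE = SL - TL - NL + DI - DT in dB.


Step 1: SL = 170.8 + 10*log10(705.4) = 199.28 dB
Step 2: SE = SL - TL - NL + DI - DT = 199.28 - 48 - 81 + 21 - 17 = 74.28

74.28 dB


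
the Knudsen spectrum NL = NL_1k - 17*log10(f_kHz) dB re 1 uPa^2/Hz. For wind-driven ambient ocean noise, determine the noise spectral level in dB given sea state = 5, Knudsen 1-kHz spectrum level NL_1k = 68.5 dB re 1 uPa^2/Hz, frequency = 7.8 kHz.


NL = NL_1k - 17*log10(f_kHz) = 68.5 - 17*log10(7.8) = 68.5 - (15.17) = 53.33

53.33 dB


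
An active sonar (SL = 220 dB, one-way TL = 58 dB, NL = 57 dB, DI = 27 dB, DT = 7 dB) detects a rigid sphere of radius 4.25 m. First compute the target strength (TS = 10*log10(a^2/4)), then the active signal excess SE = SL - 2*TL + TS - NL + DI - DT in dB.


Step 1: TS = 10*log10(4.25^2/4) = 6.55 dB
Step 2: SE = SL - 2*TL + TS - NL + DI - DT = 220 - 2*58 + (6.55) - 57 + 27 - 7 = 73.55

73.55 dB


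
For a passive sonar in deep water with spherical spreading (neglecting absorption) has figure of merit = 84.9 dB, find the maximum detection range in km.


At max range FOM = TL, so 20*log10(R) = 84.9
R = 10^(84.9/20) = 17579.24 m = 17.58 km

17.58 km


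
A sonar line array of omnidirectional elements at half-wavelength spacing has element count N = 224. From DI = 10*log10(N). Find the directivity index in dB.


DI = 10*log10(224) = 23.5

23.5 dB


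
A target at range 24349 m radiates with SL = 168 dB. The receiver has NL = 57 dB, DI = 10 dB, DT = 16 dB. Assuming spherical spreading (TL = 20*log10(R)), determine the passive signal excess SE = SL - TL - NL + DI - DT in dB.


Step 1: TL = 20*log10(24349) = 87.73 dB
Step 2: SE = 168 - 87.73 - 57 + 10 - 16 = 17.27

17.27 dB


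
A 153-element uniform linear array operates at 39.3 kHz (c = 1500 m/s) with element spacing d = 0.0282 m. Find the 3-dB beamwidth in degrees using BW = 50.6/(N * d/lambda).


0.45 deg


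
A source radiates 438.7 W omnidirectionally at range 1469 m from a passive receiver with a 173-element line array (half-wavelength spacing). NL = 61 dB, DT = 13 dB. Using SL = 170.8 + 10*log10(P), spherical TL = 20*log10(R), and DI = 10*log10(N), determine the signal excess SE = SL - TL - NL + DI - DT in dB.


82.26 dB


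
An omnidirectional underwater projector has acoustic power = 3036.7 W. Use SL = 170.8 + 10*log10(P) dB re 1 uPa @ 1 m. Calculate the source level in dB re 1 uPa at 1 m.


SL = 170.8 + 10*log10(3036.7) = 170.8 + 34.82 = 205.62

205.62 dB


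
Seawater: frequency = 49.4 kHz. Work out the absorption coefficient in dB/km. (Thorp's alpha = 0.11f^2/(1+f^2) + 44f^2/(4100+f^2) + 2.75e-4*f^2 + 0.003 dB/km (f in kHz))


17.201 dB/km


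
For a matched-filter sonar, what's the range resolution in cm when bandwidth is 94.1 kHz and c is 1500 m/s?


0.8 cm


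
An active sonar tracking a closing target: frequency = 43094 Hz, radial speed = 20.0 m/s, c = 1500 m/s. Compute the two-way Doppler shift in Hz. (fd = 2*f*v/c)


fd = 2*f*v/c = 2 * 43094 * 20.0 / 1500 = 1149.17

1149.17 Hz


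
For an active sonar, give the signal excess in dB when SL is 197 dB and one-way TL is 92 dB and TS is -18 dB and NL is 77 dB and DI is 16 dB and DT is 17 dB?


SE = SL - 2*TL + TS - NL + DI - DT = 197 - 2*92 + (-18) - 77 + 16 - 17 = -83

-83 dB


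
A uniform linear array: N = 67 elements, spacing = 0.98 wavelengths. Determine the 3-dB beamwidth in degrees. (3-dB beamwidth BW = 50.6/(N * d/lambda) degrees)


0.77 deg


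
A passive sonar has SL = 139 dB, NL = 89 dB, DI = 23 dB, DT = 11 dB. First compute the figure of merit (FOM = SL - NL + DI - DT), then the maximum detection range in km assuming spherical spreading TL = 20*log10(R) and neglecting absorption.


Step 1: FOM = SL - NL + DI - DT = 139 - 89 + 23 - 11 = 62 dB
Step 2: at max range FOM = TL = 20*log10(R), so R = 10^(62/20) = 1258.93 m = 1.26 km

1.26 km


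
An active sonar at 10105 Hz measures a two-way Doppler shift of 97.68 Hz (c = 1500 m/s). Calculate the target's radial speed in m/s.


7.25 m/s


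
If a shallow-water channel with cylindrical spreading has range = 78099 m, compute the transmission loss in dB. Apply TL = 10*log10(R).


TL = 10*log10(78099) = 48.93

48.93 dB


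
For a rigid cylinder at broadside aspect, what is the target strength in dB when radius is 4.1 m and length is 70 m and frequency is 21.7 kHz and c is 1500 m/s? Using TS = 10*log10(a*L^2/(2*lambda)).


51.62 dB


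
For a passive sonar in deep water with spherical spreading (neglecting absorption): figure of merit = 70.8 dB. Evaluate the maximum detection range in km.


3.47 km


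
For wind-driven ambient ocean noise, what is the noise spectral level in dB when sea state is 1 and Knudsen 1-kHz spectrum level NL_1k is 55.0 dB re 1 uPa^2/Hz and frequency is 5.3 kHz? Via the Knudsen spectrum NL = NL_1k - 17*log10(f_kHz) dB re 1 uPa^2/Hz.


42.69 dB


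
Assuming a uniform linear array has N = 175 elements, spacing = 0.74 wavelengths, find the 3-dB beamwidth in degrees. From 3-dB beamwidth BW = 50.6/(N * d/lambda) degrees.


BW = 50.6 / (175 * 0.74) = 50.6 / 129.5 = 0.39

0.39 deg


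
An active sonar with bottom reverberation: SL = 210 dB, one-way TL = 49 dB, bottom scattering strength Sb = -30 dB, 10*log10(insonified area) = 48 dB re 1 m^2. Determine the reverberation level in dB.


130 dB


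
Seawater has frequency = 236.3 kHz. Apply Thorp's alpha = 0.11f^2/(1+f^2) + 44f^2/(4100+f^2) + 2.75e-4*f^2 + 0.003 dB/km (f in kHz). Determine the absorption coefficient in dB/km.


56.459 dB/km


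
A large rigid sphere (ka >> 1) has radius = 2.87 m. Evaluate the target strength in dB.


TS = 10*log10(2.87^2 / 4) = 10*log10(2.059225) = 3.14

3.14 dB


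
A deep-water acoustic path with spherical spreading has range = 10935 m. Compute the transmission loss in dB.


80.78 dB


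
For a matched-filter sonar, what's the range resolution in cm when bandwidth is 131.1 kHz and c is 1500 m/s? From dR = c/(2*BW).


dR = c/(2*BW) = 1500 / (2 * 131.1e3) = 0.0057 m = 0.57 cm

0.57 cm


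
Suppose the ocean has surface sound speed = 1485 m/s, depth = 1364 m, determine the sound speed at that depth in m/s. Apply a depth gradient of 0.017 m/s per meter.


c = 1485 + 0.017 * 1364 = 1508.188

1508.188 m/s


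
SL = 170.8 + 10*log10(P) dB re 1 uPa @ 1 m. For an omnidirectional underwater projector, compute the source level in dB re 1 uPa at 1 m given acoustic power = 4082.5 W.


206.91 dB


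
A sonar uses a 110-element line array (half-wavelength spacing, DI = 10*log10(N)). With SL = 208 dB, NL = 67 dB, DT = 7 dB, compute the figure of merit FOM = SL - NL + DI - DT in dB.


154.41 dB


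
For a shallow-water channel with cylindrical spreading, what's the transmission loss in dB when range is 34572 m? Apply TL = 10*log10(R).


TL = 10*log10(34572) = 45.39

45.39 dB


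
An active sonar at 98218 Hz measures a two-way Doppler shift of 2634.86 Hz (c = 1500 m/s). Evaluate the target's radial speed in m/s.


20.12 m/s


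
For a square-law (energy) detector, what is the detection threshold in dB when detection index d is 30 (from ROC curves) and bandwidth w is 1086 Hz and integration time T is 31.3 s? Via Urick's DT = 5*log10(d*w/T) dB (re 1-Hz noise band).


15.09 dB


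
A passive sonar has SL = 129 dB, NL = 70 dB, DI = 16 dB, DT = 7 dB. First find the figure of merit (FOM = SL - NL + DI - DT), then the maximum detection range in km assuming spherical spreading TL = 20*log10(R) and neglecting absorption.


Step 1: FOM = SL - NL + DI - DT = 129 - 70 + 16 - 7 = 68 dB
Step 2: at max range FOM = TL = 20*log10(R), so R = 10^(68/20) = 2511.89 m = 2.51 km

2.51 km


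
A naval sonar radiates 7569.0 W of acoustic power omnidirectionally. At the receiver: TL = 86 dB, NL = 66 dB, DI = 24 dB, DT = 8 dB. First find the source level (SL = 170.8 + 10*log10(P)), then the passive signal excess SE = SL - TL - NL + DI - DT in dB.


Step 1: SL = 170.8 + 10*log10(7569.0) = 209.59 dB
Step 2: SE = SL - TL - NL + DI - DT = 209.59 - 86 - 66 + 24 - 8 = 73.59

73.59 dB


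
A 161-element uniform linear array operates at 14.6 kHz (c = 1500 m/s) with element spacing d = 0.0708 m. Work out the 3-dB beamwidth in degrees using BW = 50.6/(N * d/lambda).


Step 1: lambda = 1500/14600 = 0.10274 m
Step 2: d/lambda = 0.0708/0.10274 = 0.6891
Step 3: BW = 50.6/(N * d/lambda) = 50.6/(161 * 0.6891) = 0.46

0.46 deg


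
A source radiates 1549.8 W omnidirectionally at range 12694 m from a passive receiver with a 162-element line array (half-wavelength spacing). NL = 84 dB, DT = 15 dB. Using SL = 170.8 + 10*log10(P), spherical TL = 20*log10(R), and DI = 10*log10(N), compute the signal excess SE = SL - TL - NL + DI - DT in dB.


Step 1: SL = 170.8 + 10*log10(1549.8) = 202.7 dB
Step 2: TL = 20*log10(12694) = 82.07 dB
Step 3: DI = 10*log10(162) = 22.1 dB
Step 4: SE = SL - TL - NL + DI - DT = 202.7 - 82.07 - 84 + 22.1 - 15 = 43.73

43.73 dB


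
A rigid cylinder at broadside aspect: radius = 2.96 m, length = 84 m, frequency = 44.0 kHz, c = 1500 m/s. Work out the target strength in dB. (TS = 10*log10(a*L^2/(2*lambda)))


lambda = 1500/44000 = 0.03409 m
TS = 10*log10(2.96*84^2/(2*0.03409)) = 54.86

54.86 dB


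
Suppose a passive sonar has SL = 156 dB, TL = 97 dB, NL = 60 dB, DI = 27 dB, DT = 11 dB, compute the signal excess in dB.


15 dB


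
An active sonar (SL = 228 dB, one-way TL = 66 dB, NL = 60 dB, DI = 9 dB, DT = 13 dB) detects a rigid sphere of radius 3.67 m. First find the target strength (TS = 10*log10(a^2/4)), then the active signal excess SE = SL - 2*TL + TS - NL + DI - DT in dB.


Step 1: TS = 10*log10(3.67^2/4) = 5.27 dB
Step 2: SE = SL - 2*TL + TS - NL + DI - DT = 228 - 2*66 + (5.27) - 60 + 9 - 13 = 37.27

37.27 dB


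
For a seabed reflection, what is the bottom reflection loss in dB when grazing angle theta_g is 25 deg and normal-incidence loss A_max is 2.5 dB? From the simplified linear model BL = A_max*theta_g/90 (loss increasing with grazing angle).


BL = A_max * theta_g / 90 = 2.5 * 25 / 90 = 0.69

0.69 dB


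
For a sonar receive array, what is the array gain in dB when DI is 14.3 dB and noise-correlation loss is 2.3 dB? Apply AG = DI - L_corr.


AG = DI - L_corr = 14.3 - 2.3 = 12.0

12.0 dB


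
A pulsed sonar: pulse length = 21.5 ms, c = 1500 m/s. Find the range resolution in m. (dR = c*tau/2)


dR = c*tau/2 = 1500 * 21.5e-3 / 2 = 16.125

16.125 m


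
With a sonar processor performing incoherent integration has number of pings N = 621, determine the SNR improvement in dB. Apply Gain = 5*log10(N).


13.97 dB


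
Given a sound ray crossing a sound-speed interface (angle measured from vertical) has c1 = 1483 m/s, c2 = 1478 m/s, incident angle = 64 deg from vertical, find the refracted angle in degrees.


sin(theta2) = (c2/c1)*sin(theta1) = (1478/1483)*sin(64 deg) = 0.89576
theta2 = arcsin(0.89576) = 63.61

63.61 deg


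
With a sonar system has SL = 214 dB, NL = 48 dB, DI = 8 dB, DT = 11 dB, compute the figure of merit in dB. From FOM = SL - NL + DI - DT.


FOM = SL - NL + DI - DT = 214 - 48 + 8 - 11 = 163

163 dB


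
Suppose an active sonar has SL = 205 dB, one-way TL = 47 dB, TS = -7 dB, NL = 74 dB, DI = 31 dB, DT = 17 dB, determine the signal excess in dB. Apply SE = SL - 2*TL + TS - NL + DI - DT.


44 dB


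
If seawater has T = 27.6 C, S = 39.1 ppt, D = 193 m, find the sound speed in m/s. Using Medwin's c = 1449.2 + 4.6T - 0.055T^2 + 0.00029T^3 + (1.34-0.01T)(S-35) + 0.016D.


c = 1449.2 + 4.6*27.6 - 0.055*27.6^2 + 0.00029*27.6^3 + (1.34 - 0.01*27.6)*(39.1 - 35) + 0.016*193 = 1547.81

1547.81 m/s


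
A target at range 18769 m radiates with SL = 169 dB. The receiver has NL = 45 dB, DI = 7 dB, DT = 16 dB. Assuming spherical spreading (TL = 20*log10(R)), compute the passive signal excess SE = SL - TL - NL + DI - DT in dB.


29.53 dB


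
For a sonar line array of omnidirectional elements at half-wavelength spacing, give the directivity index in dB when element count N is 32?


DI = 10*log10(32) = 15.05

15.05 dB


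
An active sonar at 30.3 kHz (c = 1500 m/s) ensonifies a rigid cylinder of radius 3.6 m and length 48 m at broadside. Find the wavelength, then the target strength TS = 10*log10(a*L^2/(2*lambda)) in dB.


Step 1: lambda = c/f = 1500/30300 = 0.0495 m
Step 2: TS = 10*log10(a*L^2/(2*lambda)) = 10*log10(3.6*48^2/(2*0.0495)) = 49.23

49.23 dB


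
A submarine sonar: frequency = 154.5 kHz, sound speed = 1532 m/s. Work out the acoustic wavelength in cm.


lambda = c/f = 1532 / 154500 = 0.0099 m = 0.99 cm

0.99 cm


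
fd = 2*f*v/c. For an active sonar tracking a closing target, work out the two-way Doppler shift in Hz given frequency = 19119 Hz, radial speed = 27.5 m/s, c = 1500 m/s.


fd = 2*f*v/c = 2 * 19119 * 27.5 / 1500 = 701.03

701.03 Hz


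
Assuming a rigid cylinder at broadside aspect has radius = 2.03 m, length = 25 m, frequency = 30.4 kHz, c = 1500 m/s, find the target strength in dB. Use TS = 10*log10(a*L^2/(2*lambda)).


lambda = 1500/30400 = 0.04934 m
TS = 10*log10(2.03*25^2/(2*0.04934)) = 41.09

41.09 dB


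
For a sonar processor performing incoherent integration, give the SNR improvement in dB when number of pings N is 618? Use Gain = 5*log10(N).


Gain = 5*log10(618) = 13.95

13.95 dB


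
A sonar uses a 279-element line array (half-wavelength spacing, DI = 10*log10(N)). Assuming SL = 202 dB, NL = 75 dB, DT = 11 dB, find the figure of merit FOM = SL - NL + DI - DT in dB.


Step 1: DI = 10*log10(279) = 24.46 dB
Step 2: FOM = SL - NL + DI - DT = 202 - 75 + 24.46 - 11 = 140.46

140.46 dB


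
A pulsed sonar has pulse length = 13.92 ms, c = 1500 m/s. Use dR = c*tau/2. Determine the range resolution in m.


10.44 m


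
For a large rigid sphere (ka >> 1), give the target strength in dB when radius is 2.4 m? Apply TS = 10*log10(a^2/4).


TS = 10*log10(2.4^2 / 4) = 10*log10(1.44) = 1.58

1.58 dB


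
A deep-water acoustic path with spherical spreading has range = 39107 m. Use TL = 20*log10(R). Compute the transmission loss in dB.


TL = 20*log10(39107) = 91.85

91.85 dB


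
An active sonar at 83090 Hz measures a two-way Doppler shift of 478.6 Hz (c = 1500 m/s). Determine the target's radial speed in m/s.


From fd = 2*f*v/c, v = c*fd/(2*f) = 1500 * 478.6 / (2*83090) = 4.32

4.32 m/s


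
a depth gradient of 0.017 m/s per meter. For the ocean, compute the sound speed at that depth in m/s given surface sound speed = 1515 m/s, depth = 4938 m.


1598.946 m/s


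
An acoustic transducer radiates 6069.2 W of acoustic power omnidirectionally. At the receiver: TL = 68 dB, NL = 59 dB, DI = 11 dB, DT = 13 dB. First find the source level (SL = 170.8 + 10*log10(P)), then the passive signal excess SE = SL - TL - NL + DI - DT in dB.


Step 1: SL = 170.8 + 10*log10(6069.2) = 208.63 dB
Step 2: SE = SL - TL - NL + DI - DT = 208.63 - 68 - 59 + 11 - 13 = 79.63

79.63 dB


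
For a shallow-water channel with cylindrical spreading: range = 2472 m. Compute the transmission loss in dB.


TL = 10*log10(2472) = 33.93

33.93 dB


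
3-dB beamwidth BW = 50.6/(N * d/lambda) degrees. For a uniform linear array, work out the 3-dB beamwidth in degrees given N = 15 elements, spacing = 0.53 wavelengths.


BW = 50.6 / (15 * 0.53) = 50.6 / 7.95 = 6.36

6.36 deg


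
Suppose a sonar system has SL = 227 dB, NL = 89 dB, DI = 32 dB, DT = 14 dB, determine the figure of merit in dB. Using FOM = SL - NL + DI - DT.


FOM = SL - NL + DI - DT = 227 - 89 + 32 - 14 = 156

156 dB


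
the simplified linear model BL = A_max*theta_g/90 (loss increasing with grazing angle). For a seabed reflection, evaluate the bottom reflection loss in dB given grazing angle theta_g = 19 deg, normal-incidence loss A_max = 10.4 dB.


2.2 dB


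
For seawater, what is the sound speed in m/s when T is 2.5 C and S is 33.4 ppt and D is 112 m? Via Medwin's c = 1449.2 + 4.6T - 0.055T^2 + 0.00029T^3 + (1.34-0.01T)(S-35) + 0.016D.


1460.05 m/s


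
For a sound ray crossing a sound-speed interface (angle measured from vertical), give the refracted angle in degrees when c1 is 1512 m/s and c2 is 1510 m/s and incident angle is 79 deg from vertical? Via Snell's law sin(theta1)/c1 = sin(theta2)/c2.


sin(theta2) = (c2/c1)*sin(theta1) = (1510/1512)*sin(79 deg) = 0.98033
theta2 = arcsin(0.98033) = 78.62

78.62 deg


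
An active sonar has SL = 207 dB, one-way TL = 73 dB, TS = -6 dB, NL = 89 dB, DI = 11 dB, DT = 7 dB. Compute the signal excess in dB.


SE = SL - 2*TL + TS - NL + DI - DT = 207 - 2*73 + (-6) - 89 + 11 - 7 = -30

-30 dB


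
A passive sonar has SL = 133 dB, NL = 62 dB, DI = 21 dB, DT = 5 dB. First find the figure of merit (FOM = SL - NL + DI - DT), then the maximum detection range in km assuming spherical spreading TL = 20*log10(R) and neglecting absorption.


Step 1: FOM = SL - NL + DI - DT = 133 - 62 + 21 - 5 = 87 dB
Step 2: at max range FOM = TL = 20*log10(R), so R = 10^(87/20) = 22387.21 m = 22.39 km

22.39 km


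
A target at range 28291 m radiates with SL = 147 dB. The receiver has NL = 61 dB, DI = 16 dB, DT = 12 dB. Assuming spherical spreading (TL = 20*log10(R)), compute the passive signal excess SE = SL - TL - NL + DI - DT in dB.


Step 1: TL = 20*log10(28291) = 89.03 dB
Step 2: SE = 147 - 89.03 - 61 + 16 - 12 = 0.97

0.97 dB


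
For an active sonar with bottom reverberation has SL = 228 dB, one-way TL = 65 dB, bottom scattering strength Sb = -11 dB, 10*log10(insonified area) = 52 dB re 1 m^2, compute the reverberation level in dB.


RL = SL - 2*TL + Sb + 10*log10(A) = 228 - 2*65 + (-11) + 52 = 139

139 dB


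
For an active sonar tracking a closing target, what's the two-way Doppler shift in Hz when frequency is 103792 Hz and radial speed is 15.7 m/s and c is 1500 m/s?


2172.71 Hz


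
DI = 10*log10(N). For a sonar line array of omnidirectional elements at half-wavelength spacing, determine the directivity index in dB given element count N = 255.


24.07 dB


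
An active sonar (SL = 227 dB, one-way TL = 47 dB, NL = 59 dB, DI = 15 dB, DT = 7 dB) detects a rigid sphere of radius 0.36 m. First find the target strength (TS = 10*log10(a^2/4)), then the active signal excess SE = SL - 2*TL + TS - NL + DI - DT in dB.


Step 1: TS = 10*log10(0.36^2/4) = -14.89 dB
Step 2: SE = SL - 2*TL + TS - NL + DI - DT = 227 - 2*47 + (-14.89) - 59 + 15 - 7 = 67.11

67.11 dB


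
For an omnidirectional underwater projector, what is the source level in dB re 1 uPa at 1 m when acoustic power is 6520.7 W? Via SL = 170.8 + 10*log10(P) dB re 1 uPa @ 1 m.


SL = 170.8 + 10*log10(6520.7) = 170.8 + 38.14 = 208.94

208.94 dB


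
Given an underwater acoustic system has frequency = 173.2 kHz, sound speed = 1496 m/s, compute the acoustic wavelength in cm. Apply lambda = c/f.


lambda = c/f = 1496 / 173200 = 0.0086 m = 0.86 cm

0.86 cm


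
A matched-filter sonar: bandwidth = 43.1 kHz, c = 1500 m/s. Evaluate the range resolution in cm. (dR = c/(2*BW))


dR = c/(2*BW) = 1500 / (2 * 43.1e3) = 0.0174 m = 1.74 cm

1.74 cm


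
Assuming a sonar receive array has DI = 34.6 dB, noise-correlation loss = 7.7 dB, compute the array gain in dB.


26.9 dB


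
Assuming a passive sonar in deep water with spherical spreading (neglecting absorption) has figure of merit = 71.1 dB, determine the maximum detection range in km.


At max range FOM = TL, so 20*log10(R) = 71.1
R = 10^(71.1/20) = 3589.22 m = 3.59 km

3.59 km


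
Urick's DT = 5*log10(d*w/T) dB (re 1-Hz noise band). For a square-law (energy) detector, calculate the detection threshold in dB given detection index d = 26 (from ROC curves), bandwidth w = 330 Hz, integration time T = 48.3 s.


DT = 5*log10(d*w/T) = 5*log10(26 * 330 / 48.3) = 5*log10(177.64) = 11.25

11.25 dB


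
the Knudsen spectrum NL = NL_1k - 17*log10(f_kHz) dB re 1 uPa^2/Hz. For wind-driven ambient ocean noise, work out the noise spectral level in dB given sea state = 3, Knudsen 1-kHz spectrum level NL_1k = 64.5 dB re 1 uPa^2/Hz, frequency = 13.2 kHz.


NL = NL_1k - 17*log10(f_kHz) = 64.5 - 17*log10(13.2) = 64.5 - (19.05) = 45.45

45.45 dB


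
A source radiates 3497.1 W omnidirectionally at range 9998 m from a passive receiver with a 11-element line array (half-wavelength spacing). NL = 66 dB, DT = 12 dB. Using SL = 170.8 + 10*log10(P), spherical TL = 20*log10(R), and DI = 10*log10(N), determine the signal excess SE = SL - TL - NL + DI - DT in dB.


Step 1: SL = 170.8 + 10*log10(3497.1) = 206.24 dB
Step 2: TL = 20*log10(9998) = 80.0 dB
Step 3: DI = 10*log10(11) = 10.41 dB
Step 4: SE = SL - TL - NL + DI - DT = 206.24 - 80.0 - 66 + 10.41 - 12 = 58.65

58.65 dB


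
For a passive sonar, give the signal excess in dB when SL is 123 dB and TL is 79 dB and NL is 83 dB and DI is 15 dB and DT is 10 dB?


SE = SL - TL - NL + DI - DT = 123 - 79 - 83 + 15 - 10 = -34

-34 dB


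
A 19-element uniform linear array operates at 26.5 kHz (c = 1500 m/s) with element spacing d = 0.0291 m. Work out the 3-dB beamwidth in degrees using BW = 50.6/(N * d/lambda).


5.18 deg


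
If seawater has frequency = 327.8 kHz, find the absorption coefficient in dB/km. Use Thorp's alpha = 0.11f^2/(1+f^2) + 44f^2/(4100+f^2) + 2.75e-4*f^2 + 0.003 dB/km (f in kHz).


72.045 dB/km


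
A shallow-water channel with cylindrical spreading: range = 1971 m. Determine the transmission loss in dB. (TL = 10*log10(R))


TL = 10*log10(1971) = 32.95

32.95 dB


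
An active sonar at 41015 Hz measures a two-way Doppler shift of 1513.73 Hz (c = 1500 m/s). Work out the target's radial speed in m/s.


27.68 m/s


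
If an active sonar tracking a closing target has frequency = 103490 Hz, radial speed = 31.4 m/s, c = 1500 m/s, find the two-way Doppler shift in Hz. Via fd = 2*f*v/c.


fd = 2*f*v/c = 2 * 103490 * 31.4 / 1500 = 4332.78

4332.78 Hz


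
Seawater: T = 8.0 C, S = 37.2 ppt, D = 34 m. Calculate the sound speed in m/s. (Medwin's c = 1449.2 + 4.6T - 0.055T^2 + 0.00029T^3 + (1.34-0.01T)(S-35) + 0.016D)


1485.94 m/s


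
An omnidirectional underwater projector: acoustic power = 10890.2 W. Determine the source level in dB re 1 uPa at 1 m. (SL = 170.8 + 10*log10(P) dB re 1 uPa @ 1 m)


SL = 170.8 + 10*log10(10890.2) = 170.8 + 40.37 = 211.17

211.17 dB


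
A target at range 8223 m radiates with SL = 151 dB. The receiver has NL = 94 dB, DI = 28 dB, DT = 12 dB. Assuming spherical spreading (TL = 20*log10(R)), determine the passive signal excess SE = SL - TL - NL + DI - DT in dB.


Step 1: TL = 20*log10(8223) = 78.3 dB
Step 2: SE = 151 - 78.3 - 94 + 28 - 12 = -5.3

-5.3 dB


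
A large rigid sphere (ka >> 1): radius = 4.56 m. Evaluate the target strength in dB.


TS = 10*log10(4.56^2 / 4) = 10*log10(5.1984) = 7.16

7.16 dB


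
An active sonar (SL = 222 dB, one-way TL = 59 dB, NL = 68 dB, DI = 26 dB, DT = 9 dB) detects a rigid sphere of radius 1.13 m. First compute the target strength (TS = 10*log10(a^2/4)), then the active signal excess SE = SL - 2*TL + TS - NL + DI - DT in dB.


Step 1: TS = 10*log10(1.13^2/4) = -4.96 dB
Step 2: SE = SL - 2*TL + TS - NL + DI - DT = 222 - 2*59 + (-4.96) - 68 + 26 - 9 = 48.04

48.04 dB


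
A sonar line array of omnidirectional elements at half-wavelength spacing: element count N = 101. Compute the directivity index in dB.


20.04 dB


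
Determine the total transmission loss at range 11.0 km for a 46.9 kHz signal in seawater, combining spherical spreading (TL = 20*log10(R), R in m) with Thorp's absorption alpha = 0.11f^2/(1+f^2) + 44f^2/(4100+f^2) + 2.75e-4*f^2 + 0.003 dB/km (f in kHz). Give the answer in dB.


Step 1 (Thorp): alpha = 0.11*2199.61/(1+2199.61) + 44*2199.61/(4100+2199.61) + 2.75e-4*2199.61 + 0.003 = 16.0811 dB/km
Step 2: TL_spread = 20*log10(11000) = 80.83 dB
Step 3: TL_abs = alpha*R = 16.0811 * 11.0 = 176.89 dB
Step 4: TL_total = 80.83 + 176.89 = 257.72

257.72 dB


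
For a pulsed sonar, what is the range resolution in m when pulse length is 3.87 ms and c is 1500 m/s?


2.9025 m


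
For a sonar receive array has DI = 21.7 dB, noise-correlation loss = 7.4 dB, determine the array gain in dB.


AG = DI - L_corr = 21.7 - 7.4 = 14.3

14.3 dB


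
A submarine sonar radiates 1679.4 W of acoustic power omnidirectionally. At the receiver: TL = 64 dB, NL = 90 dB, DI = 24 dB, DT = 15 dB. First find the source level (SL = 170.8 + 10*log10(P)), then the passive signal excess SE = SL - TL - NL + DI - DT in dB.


Step 1: SL = 170.8 + 10*log10(1679.4) = 203.05 dB
Step 2: SE = SL - TL - NL + DI - DT = 203.05 - 64 - 90 + 24 - 15 = 58.05

58.05 dB


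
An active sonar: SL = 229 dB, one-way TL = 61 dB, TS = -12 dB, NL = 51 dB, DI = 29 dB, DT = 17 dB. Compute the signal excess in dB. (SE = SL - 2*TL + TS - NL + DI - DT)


SE = SL - 2*TL + TS - NL + DI - DT = 229 - 2*61 + (-12) - 51 + 29 - 17 = 56

56 dB


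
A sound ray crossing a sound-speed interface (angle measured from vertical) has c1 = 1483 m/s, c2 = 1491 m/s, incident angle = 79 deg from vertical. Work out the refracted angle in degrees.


80.72 deg


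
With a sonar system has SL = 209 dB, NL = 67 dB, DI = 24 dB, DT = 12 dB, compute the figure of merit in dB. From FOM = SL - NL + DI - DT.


FOM = SL - NL + DI - DT = 209 - 67 + 24 - 12 = 154

154 dB


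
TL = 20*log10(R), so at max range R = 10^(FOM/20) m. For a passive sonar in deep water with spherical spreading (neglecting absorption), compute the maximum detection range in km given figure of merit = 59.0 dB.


At max range FOM = TL, so 20*log10(R) = 59.0
R = 10^(59.0/20) = 891.25 m = 0.89 km

0.89 km


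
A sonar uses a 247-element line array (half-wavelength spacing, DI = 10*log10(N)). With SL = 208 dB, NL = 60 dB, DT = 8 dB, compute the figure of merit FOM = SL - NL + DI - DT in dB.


Step 1: DI = 10*log10(247) = 23.93 dB
Step 2: FOM = SL - NL + DI - DT = 208 - 60 + 23.93 - 8 = 163.93

163.93 dB


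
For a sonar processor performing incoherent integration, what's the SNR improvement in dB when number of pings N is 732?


14.32 dB


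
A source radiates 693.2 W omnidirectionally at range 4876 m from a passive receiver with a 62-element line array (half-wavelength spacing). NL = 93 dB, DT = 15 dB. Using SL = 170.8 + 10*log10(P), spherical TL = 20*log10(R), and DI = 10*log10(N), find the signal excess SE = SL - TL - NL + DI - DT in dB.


Step 1: SL = 170.8 + 10*log10(693.2) = 199.21 dB
Step 2: TL = 20*log10(4876) = 73.76 dB
Step 3: DI = 10*log10(62) = 17.92 dB
Step 4: SE = SL - TL - NL + DI - DT = 199.21 - 73.76 - 93 + 17.92 - 15 = 35.37

35.37 dB


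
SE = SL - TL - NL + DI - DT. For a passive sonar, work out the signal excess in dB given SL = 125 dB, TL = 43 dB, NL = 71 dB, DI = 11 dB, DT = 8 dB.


SE = SL - TL - NL + DI - DT = 125 - 43 - 71 + 11 - 8 = 14

14 dB


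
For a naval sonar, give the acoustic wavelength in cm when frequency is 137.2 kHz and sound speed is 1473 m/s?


lambda = c/f = 1473 / 137200 = 0.0107 m = 1.07 cm

1.07 cm


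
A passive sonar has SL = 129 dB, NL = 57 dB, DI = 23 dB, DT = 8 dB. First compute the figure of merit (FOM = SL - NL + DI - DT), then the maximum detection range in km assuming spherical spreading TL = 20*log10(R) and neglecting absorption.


Step 1: FOM = SL - NL + DI - DT = 129 - 57 + 23 - 8 = 87 dB
Step 2: at max range FOM = TL = 20*log10(R), so R = 10^(87/20) = 22387.21 m = 22.39 km

22.39 km


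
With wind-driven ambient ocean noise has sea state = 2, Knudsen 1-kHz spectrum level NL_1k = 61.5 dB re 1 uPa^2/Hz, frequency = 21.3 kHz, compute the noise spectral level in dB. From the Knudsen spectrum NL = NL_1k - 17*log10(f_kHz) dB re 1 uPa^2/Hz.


NL = NL_1k - 17*log10(f_kHz) = 61.5 - 17*log10(21.3) = 61.5 - (22.58) = 38.92

38.92 dB


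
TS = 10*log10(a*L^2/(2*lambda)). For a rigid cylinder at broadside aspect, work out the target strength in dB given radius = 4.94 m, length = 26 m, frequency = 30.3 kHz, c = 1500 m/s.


45.28 dB


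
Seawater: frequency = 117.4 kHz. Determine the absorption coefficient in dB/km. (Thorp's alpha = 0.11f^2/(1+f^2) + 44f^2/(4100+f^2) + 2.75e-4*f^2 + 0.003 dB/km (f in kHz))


f^2 = 13782.76
alpha = 0.11*13782.76/(1+13782.76) + 44*13782.76/(4100+13782.76) + 2.75e-4*13782.76 + 0.003 = 37.815

37.815 dB/km


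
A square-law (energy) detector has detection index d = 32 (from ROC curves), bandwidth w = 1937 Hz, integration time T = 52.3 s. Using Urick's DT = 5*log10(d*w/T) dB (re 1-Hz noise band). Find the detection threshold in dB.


DT = 5*log10(d*w/T) = 5*log10(32 * 1937 / 52.3) = 5*log10(1185.16) = 15.37

15.37 dB


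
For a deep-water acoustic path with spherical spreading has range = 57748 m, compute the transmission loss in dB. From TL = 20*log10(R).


95.23 dB


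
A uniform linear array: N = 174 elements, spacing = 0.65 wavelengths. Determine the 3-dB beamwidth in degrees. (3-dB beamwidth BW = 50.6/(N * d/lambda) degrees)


BW = 50.6 / (174 * 0.65) = 50.6 / 113.1 = 0.45

0.45 deg


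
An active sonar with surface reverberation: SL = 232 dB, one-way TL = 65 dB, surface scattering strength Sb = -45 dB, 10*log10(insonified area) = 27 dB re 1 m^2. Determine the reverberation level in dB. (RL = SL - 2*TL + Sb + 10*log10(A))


84 dB


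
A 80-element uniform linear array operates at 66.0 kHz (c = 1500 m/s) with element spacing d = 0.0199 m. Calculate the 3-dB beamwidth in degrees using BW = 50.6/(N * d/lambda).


Step 1: lambda = 1500/66000 = 0.02273 m
Step 2: d/lambda = 0.0199/0.02273 = 0.8755
Step 3: BW = 50.6/(N * d/lambda) = 50.6/(80 * 0.8755) = 0.72

0.72 deg


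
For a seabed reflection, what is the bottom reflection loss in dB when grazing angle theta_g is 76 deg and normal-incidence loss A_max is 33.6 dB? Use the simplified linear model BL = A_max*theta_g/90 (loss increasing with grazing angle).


BL = A_max * theta_g / 90 = 33.6 * 76 / 90 = 28.37

28.37 dB


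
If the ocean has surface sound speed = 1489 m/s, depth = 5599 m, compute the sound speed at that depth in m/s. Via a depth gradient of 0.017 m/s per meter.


c = 1489 + 0.017 * 5599 = 1584.183

1584.183 m/s


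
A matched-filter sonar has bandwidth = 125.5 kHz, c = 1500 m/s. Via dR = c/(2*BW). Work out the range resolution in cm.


dR = c/(2*BW) = 1500 / (2 * 125.5e3) = 0.006 m = 0.6 cm

0.6 cm


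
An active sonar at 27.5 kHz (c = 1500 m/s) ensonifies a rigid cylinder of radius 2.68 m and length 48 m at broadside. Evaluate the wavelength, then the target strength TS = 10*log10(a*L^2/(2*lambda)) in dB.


Step 1: lambda = c/f = 1500/27500 = 0.05455 m
Step 2: TS = 10*log10(a*L^2/(2*lambda)) = 10*log10(2.68*48^2/(2*0.05455)) = 47.53

47.53 dB
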